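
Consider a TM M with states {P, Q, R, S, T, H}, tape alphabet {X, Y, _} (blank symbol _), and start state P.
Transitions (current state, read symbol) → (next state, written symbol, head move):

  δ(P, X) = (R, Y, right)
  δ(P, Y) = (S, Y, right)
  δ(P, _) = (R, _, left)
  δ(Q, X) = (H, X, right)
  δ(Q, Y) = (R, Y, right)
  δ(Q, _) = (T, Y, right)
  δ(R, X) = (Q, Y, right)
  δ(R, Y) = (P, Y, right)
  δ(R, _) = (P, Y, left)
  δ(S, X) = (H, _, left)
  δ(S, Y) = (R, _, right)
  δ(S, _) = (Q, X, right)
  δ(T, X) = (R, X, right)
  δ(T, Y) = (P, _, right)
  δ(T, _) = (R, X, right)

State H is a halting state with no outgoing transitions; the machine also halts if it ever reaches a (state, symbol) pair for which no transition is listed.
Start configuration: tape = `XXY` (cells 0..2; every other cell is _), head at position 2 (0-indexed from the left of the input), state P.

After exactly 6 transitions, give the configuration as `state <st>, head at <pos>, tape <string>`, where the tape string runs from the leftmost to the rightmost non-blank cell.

state=P head=2 tape=XX[Y]____   (P,Y)→(S,Y,right)
state=S head=3 tape=XXY[_]___   (S,_)→(Q,X,right)
state=Q head=4 tape=XXYX[_]__   (Q,_)→(T,Y,right)
state=T head=5 tape=XXYXY[_]_   (T,_)→(R,X,right)
state=R head=6 tape=XXYXYX[_]   (R,_)→(P,Y,left)
state=P head=5 tape=XXYXY[X]Y   (P,X)→(R,Y,right)
state=R head=6 tape=XXYXYY[Y]
After 6 steps: state R, head at 6, tape XXYXYYY.

state R, head at 6, tape XXYXYYY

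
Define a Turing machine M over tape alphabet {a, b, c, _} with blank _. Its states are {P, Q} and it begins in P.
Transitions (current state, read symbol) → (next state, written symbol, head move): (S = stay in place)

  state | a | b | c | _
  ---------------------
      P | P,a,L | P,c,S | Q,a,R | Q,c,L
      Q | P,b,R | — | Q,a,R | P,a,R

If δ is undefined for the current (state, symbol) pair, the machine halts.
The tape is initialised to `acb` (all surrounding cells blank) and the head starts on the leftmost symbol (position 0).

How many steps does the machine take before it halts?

state=P head=0 tape=__[a]cb   (P,a)→(P,a,L)
state=P head=-1 tape=_[_]acb   (P,_)→(Q,c,L)
state=Q head=-2 tape=[_]cacb   (Q,_)→(P,a,R)
state=P head=-1 tape=a[c]acb   (P,c)→(Q,a,R)
state=Q head=0 tape=aa[a]cb   (Q,a)→(P,b,R)
state=P head=1 tape=aab[c]b   (P,c)→(Q,a,R)
state=Q head=2 tape=aaba[b]
M halts after 6 transitions.

6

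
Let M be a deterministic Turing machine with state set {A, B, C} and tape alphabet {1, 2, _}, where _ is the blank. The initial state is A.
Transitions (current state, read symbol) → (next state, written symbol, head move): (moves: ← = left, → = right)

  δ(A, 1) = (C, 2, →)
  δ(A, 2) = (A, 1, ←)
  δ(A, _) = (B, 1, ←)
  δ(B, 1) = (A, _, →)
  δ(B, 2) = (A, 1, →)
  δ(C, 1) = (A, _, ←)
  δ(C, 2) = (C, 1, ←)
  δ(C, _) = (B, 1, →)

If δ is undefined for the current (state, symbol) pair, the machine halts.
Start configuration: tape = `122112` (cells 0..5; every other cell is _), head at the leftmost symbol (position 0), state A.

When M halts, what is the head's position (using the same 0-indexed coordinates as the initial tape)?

-2

state=A head=0 tape=__[1]22112   (A,1)→(C,2,→)
state=C head=1 tape=__2[2]2112   (C,2)→(C,1,←)
state=C head=0 tape=__[2]12112   (C,2)→(C,1,←)
state=C head=-1 tape=_[_]112112   (C,_)→(B,1,→)
state=B head=0 tape=_1[1]12112   (B,1)→(A,_,→)
state=A head=1 tape=_1_[1]2112   (A,1)→(C,2,→)
state=C head=2 tape=_1_2[2]112   (C,2)→(C,1,←)
state=C head=1 tape=_1_[2]1112   (C,2)→(C,1,←)
state=C head=0 tape=_1[_]11112   (C,_)→(B,1,→)
state=B head=1 tape=_11[1]1112   (B,1)→(A,_,→)
state=A head=2 tape=_11_[1]112   (A,1)→(C,2,→)
state=C head=3 tape=_11_2[1]12   (C,1)→(A,_,←)
state=A head=2 tape=_11_[2]_12   (A,2)→(A,1,←)
state=A head=1 tape=_11[_]1_12   (A,_)→(B,1,←)
state=B head=0 tape=_1[1]11_12   (B,1)→(A,_,→)
state=A head=1 tape=_1_[1]1_12   (A,1)→(C,2,→)
state=C head=2 tape=_1_2[1]_12   (C,1)→(A,_,←)
state=A head=1 tape=_1_[2]__12   (A,2)→(A,1,←)
state=A head=0 tape=_1[_]1__12   (A,_)→(B,1,←)
state=B head=-1 tape=_[1]11__12   (B,1)→(A,_,→)
state=A head=0 tape=__[1]1__12   (A,1)→(C,2,→)
state=C head=1 tape=__2[1]__12   (C,1)→(A,_,←)
state=A head=0 tape=__[2]___12   (A,2)→(A,1,←)
state=A head=-1 tape=_[_]1___12   (A,_)→(B,1,←)
state=B head=-2 tape=[_]11___12
At halt the head is at cell -2.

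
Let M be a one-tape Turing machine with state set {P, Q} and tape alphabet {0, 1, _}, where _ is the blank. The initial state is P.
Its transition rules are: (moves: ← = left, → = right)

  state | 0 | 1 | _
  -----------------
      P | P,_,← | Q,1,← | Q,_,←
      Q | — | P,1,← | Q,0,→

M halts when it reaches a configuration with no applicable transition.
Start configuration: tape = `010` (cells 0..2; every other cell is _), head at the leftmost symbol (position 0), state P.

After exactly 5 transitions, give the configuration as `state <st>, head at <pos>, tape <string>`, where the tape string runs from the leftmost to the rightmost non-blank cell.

state=P head=0 tape=__[0]10   (P,0)→(P,_,←)
state=P head=-1 tape=_[_]_10   (P,_)→(Q,_,←)
state=Q head=-2 tape=[_]__10   (Q,_)→(Q,0,→)
state=Q head=-1 tape=0[_]_10   (Q,_)→(Q,0,→)
state=Q head=0 tape=00[_]10   (Q,_)→(Q,0,→)
state=Q head=1 tape=000[1]0
After 5 steps: state Q, head at 1, tape 00010.

state Q, head at 1, tape 00010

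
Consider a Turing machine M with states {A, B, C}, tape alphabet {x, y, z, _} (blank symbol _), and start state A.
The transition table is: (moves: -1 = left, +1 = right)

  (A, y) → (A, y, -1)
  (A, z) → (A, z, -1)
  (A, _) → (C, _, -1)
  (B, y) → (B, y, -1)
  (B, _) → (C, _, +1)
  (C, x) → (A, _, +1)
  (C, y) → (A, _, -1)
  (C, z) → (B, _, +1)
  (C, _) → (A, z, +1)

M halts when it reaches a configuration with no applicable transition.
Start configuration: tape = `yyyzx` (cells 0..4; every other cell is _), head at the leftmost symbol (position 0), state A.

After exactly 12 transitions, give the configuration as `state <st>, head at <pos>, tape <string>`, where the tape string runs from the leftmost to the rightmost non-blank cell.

A | __[y]yyzx   read y → write y, move -1, go to A
A | _[_]yyyzx   read _ → write _, move -1, go to C
C | [_]_yyyzx   read _ → write z, move +1, go to A
A | z[_]yyyzx   read _ → write _, move -1, go to C
C | [z]_yyyzx   read z → write _, move +1, go to B
B | _[_]yyyzx   read _ → write _, move +1, go to C
C | __[y]yyzx   read y → write _, move -1, go to A
A | _[_]_yyzx   read _ → write _, move -1, go to C
C | [_]__yyzx   read _ → write z, move +1, go to A
A | z[_]_yyzx   read _ → write _, move -1, go to C
C | [z]__yyzx   read z → write _, move +1, go to B
B | _[_]_yyzx   read _ → write _, move +1, go to C
C | __[_]yyzx
After 12 steps: state C, head at 0, tape yyzx.

state C, head at 0, tape yyzx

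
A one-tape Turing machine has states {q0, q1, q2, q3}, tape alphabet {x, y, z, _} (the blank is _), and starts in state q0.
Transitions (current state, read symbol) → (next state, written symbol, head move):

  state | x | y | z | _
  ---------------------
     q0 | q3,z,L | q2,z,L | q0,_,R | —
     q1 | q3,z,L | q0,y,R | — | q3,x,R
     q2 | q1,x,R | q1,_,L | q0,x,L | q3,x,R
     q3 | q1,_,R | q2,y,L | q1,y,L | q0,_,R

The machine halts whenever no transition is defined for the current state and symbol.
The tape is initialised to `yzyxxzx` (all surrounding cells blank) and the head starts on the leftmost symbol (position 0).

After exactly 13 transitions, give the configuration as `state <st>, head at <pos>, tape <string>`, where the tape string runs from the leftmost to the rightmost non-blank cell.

state=q0 head=0 tape=__[y]zyxxzx   (q0,y)→(q2,z,L)
state=q2 head=-1 tape=_[_]zzyxxzx   (q2,_)→(q3,x,R)
state=q3 head=0 tape=_x[z]zyxxzx   (q3,z)→(q1,y,L)
state=q1 head=-1 tape=_[x]yzyxxzx   (q1,x)→(q3,z,L)
state=q3 head=-2 tape=[_]zyzyxxzx   (q3,_)→(q0,_,R)
state=q0 head=-1 tape=_[z]yzyxxzx   (q0,z)→(q0,_,R)
state=q0 head=0 tape=__[y]zyxxzx   (q0,y)→(q2,z,L)
state=q2 head=-1 tape=_[_]zzyxxzx   (q2,_)→(q3,x,R)
state=q3 head=0 tape=_x[z]zyxxzx   (q3,z)→(q1,y,L)
state=q1 head=-1 tape=_[x]yzyxxzx   (q1,x)→(q3,z,L)
state=q3 head=-2 tape=[_]zyzyxxzx   (q3,_)→(q0,_,R)
state=q0 head=-1 tape=_[z]yzyxxzx   (q0,z)→(q0,_,R)
state=q0 head=0 tape=__[y]zyxxzx   (q0,y)→(q2,z,L)
state=q2 head=-1 tape=_[_]zzyxxzx
After 13 steps: state q2, head at -1, tape zzyxxzx.

state q2, head at -1, tape zzyxxzx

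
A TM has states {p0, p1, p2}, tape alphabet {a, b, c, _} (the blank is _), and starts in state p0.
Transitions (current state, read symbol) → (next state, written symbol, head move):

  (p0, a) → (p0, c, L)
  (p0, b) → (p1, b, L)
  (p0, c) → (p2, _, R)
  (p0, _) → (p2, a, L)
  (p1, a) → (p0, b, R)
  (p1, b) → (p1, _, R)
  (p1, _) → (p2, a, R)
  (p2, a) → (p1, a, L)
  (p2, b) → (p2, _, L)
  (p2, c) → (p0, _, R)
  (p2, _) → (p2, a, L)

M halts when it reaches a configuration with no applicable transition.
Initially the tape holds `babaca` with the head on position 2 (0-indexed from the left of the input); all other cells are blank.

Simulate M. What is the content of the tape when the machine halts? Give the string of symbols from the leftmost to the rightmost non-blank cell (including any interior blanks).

state=p0 head=2 tape=ba[b]aca   (p0,b)→(p1,b,L)
state=p1 head=1 tape=b[a]baca   (p1,a)→(p0,b,R)
state=p0 head=2 tape=bb[b]aca   (p0,b)→(p1,b,L)
state=p1 head=1 tape=b[b]baca   (p1,b)→(p1,_,R)
state=p1 head=2 tape=b_[b]aca   (p1,b)→(p1,_,R)
state=p1 head=3 tape=b__[a]ca   (p1,a)→(p0,b,R)
state=p0 head=4 tape=b__b[c]a   (p0,c)→(p2,_,R)
state=p2 head=5 tape=b__b_[a]   (p2,a)→(p1,a,L)
state=p1 head=4 tape=b__b[_]a   (p1,_)→(p2,a,R)
state=p2 head=5 tape=b__ba[a]   (p2,a)→(p1,a,L)
state=p1 head=4 tape=b__b[a]a   (p1,a)→(p0,b,R)
state=p0 head=5 tape=b__bb[a]   (p0,a)→(p0,c,L)
state=p0 head=4 tape=b__b[b]c   (p0,b)→(p1,b,L)
state=p1 head=3 tape=b__[b]bc   (p1,b)→(p1,_,R)
state=p1 head=4 tape=b___[b]c   (p1,b)→(p1,_,R)
state=p1 head=5 tape=b____[c]
The non-blank tape span at halt is b____c.

b____c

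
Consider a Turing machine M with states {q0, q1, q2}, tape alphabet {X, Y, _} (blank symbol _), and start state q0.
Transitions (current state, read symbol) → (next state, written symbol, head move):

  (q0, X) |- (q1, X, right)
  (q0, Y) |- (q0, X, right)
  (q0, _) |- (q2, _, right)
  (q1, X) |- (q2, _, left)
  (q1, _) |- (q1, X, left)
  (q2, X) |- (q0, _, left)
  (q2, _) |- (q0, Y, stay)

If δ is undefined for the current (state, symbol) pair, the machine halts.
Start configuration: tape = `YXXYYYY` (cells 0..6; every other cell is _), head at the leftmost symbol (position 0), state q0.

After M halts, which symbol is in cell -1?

state=q0 head=0 tape=_[Y]XXYYYY   (q0,Y)→(q0,X,right)
state=q0 head=1 tape=_X[X]XYYYY   (q0,X)→(q1,X,right)
state=q1 head=2 tape=_XX[X]YYYY   (q1,X)→(q2,_,left)
state=q2 head=1 tape=_X[X]_YYYY   (q2,X)→(q0,_,left)
state=q0 head=0 tape=_[X]__YYYY   (q0,X)→(q1,X,right)
state=q1 head=1 tape=_X[_]_YYYY   (q1,_)→(q1,X,left)
state=q1 head=0 tape=_[X]X_YYYY   (q1,X)→(q2,_,left)
state=q2 head=-1 tape=[_]_X_YYYY   (q2,_)→(q0,Y,stay)
state=q0 head=-1 tape=[Y]_X_YYYY   (q0,Y)→(q0,X,right)
state=q0 head=0 tape=X[_]X_YYYY   (q0,_)→(q2,_,right)
state=q2 head=1 tape=X_[X]_YYYY   (q2,X)→(q0,_,left)
state=q0 head=0 tape=X[_]__YYYY   (q0,_)→(q2,_,right)
state=q2 head=1 tape=X_[_]_YYYY   (q2,_)→(q0,Y,stay)
state=q0 head=1 tape=X_[Y]_YYYY   (q0,Y)→(q0,X,right)
state=q0 head=2 tape=X_X[_]YYYY   (q0,_)→(q2,_,right)
state=q2 head=3 tape=X_X_[Y]YYY
Cell -1 holds X when M halts.

X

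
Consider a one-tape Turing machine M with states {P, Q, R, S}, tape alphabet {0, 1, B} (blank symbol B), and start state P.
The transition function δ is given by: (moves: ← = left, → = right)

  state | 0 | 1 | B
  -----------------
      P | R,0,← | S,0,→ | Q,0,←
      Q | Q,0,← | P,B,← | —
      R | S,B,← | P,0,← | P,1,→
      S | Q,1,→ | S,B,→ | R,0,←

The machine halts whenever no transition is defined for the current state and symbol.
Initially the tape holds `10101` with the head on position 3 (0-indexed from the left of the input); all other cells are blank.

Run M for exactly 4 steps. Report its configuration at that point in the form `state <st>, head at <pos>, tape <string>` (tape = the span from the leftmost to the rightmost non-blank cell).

state P, head at -1, tape 00001

state=P head=3 tape=B101[0]1   (P,0)→(R,0,←)
state=R head=2 tape=B10[1]01   (R,1)→(P,0,←)
state=P head=1 tape=B1[0]001   (P,0)→(R,0,←)
state=R head=0 tape=B[1]0001   (R,1)→(P,0,←)
state=P head=-1 tape=[B]00001
After 4 steps: state P, head at -1, tape 00001.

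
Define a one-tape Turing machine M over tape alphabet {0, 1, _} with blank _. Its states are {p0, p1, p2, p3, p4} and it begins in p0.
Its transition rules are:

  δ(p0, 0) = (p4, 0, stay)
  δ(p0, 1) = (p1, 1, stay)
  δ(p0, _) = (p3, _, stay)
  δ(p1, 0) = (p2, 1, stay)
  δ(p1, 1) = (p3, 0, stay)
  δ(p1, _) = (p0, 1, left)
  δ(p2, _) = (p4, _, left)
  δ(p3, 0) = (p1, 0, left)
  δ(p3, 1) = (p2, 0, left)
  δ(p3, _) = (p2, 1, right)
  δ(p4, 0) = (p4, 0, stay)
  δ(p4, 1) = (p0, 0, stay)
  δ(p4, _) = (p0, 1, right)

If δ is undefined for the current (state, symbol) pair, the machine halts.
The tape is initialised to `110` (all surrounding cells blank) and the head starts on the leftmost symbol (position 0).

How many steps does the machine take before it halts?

6

p0 | __[1]10   read 1 → write 1, move stay, go to p1
p1 | __[1]10   read 1 → write 0, move stay, go to p3
p3 | __[0]10   read 0 → write 0, move left, go to p1
p1 | _[_]010   read _ → write 1, move left, go to p0
p0 | [_]1010   read _ → write _, move stay, go to p3
p3 | [_]1010   read _ → write 1, move right, go to p2
p2 | 1[1]010
M halts after 6 transitions.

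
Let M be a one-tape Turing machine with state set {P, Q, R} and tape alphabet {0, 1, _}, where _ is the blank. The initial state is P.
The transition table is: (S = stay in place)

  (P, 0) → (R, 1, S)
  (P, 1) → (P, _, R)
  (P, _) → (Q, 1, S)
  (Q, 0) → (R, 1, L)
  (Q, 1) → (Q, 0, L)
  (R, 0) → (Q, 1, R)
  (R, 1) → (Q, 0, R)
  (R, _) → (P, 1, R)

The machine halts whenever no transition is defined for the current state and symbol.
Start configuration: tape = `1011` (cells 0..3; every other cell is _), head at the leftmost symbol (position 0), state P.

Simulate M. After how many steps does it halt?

state=P head=0 tape=[1]011_   (P,1)→(P,_,R)
state=P head=1 tape=_[0]11_   (P,0)→(R,1,S)
state=R head=1 tape=_[1]11_   (R,1)→(Q,0,R)
state=Q head=2 tape=_0[1]1_   (Q,1)→(Q,0,L)
state=Q head=1 tape=_[0]01_   (Q,0)→(R,1,L)
state=R head=0 tape=[_]101_   (R,_)→(P,1,R)
state=P head=1 tape=1[1]01_   (P,1)→(P,_,R)
state=P head=2 tape=1_[0]1_   (P,0)→(R,1,S)
state=R head=2 tape=1_[1]1_   (R,1)→(Q,0,R)
state=Q head=3 tape=1_0[1]_   (Q,1)→(Q,0,L)
state=Q head=2 tape=1_[0]0_   (Q,0)→(R,1,L)
state=R head=1 tape=1[_]10_   (R,_)→(P,1,R)
state=P head=2 tape=11[1]0_   (P,1)→(P,_,R)
state=P head=3 tape=11_[0]_   (P,0)→(R,1,S)
state=R head=3 tape=11_[1]_   (R,1)→(Q,0,R)
state=Q head=4 tape=11_0[_]
M halts after 15 transitions.

15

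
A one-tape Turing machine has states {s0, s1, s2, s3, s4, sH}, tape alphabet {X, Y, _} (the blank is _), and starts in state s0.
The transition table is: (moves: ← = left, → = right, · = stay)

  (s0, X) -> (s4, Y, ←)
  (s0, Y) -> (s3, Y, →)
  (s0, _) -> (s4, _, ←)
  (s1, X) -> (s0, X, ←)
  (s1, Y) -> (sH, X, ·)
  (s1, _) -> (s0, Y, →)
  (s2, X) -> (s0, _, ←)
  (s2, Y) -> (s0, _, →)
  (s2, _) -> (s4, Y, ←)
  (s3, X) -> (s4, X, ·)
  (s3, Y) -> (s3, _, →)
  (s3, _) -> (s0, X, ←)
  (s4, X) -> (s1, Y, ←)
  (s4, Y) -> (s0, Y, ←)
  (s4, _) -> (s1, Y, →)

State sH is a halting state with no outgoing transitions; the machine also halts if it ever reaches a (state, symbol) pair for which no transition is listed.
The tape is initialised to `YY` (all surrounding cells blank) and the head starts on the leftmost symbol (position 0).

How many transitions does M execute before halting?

state=s0 head=0 tape=__[Y]Y_   (s0,Y)→(s3,Y,→)
state=s3 head=1 tape=__Y[Y]_   (s3,Y)→(s3,_,→)
state=s3 head=2 tape=__Y_[_]   (s3,_)→(s0,X,←)
state=s0 head=1 tape=__Y[_]X   (s0,_)→(s4,_,←)
state=s4 head=0 tape=__[Y]_X   (s4,Y)→(s0,Y,←)
state=s0 head=-1 tape=_[_]Y_X   (s0,_)→(s4,_,←)
state=s4 head=-2 tape=[_]_Y_X   (s4,_)→(s1,Y,→)
state=s1 head=-1 tape=Y[_]Y_X   (s1,_)→(s0,Y,→)
state=s0 head=0 tape=YY[Y]_X   (s0,Y)→(s3,Y,→)
state=s3 head=1 tape=YYY[_]X   (s3,_)→(s0,X,←)
state=s0 head=0 tape=YY[Y]XX   (s0,Y)→(s3,Y,→)
state=s3 head=1 tape=YYY[X]X   (s3,X)→(s4,X,·)
state=s4 head=1 tape=YYY[X]X   (s4,X)→(s1,Y,←)
state=s1 head=0 tape=YY[Y]YX   (s1,Y)→(sH,X,·)
state=sH head=0 tape=YY[X]YX
M halts after 14 transitions.

14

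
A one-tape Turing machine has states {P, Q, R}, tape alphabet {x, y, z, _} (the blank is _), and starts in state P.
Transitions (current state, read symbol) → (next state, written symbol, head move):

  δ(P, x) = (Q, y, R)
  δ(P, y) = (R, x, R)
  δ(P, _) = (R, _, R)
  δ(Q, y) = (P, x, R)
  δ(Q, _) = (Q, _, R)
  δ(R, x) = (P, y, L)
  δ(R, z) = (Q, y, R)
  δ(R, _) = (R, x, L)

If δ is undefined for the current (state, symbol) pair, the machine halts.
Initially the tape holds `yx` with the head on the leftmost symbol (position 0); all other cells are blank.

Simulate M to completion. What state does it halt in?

R

state=P head=0 tape=[y]x__   (P,y)→(R,x,R)
state=R head=1 tape=x[x]__   (R,x)→(P,y,L)
state=P head=0 tape=[x]y__   (P,x)→(Q,y,R)
state=Q head=1 tape=y[y]__   (Q,y)→(P,x,R)
state=P head=2 tape=yx[_]_   (P,_)→(R,_,R)
state=R head=3 tape=yx_[_]   (R,_)→(R,x,L)
state=R head=2 tape=yx[_]x   (R,_)→(R,x,L)
state=R head=1 tape=y[x]xx   (R,x)→(P,y,L)
state=P head=0 tape=[y]yxx   (P,y)→(R,x,R)
state=R head=1 tape=x[y]xx
No transition is defined for (R, y); M halts in state R.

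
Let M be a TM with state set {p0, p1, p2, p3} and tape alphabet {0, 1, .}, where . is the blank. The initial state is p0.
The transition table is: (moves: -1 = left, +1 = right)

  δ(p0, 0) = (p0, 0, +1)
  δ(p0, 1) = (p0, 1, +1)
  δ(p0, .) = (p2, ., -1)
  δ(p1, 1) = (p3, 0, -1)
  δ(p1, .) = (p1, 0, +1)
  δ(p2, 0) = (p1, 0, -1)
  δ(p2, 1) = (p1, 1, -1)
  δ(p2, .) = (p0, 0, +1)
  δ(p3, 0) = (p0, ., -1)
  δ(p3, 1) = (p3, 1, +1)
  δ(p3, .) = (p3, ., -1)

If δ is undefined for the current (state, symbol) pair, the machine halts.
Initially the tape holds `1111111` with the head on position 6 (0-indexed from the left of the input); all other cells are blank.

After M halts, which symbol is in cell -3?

0

state=p0 head=6 tape=....111111[1].   (p0,1)→(p0,1,+1)
state=p0 head=7 tape=....1111111[.]   (p0,.)→(p2,.,-1)
state=p2 head=6 tape=....111111[1].   (p2,1)→(p1,1,-1)
state=p1 head=5 tape=....11111[1]1.   (p1,1)→(p3,0,-1)
state=p3 head=4 tape=....1111[1]01.   (p3,1)→(p3,1,+1)
state=p3 head=5 tape=....11111[0]1.   (p3,0)→(p0,.,-1)
state=p0 head=4 tape=....1111[1].1.   (p0,1)→(p0,1,+1)
state=p0 head=5 tape=....11111[.]1.   (p0,.)→(p2,.,-1)
state=p2 head=4 tape=....1111[1].1.   (p2,1)→(p1,1,-1)
state=p1 head=3 tape=....111[1]1.1.   (p1,1)→(p3,0,-1)
state=p3 head=2 tape=....11[1]01.1.   (p3,1)→(p3,1,+1)
state=p3 head=3 tape=....111[0]1.1.   (p3,0)→(p0,.,-1)
state=p0 head=2 tape=....11[1].1.1.   (p0,1)→(p0,1,+1)
state=p0 head=3 tape=....111[.]1.1.   (p0,.)→(p2,.,-1)
state=p2 head=2 tape=....11[1].1.1.   (p2,1)→(p1,1,-1)
state=p1 head=1 tape=....1[1]1.1.1.   (p1,1)→(p3,0,-1)
state=p3 head=0 tape=....[1]01.1.1.   (p3,1)→(p3,1,+1)
state=p3 head=1 tape=....1[0]1.1.1.   (p3,0)→(p0,.,-1)
state=p0 head=0 tape=....[1].1.1.1.   (p0,1)→(p0,1,+1)
state=p0 head=1 tape=....1[.]1.1.1.   (p0,.)→(p2,.,-1)
state=p2 head=0 tape=....[1].1.1.1.   (p2,1)→(p1,1,-1)
state=p1 head=-1 tape=...[.]1.1.1.1.   (p1,.)→(p1,0,+1)
state=p1 head=0 tape=...0[1].1.1.1.   (p1,1)→(p3,0,-1)
state=p3 head=-1 tape=...[0]0.1.1.1.   (p3,0)→(p0,.,-1)
state=p0 head=-2 tape=..[.].0.1.1.1.   (p0,.)→(p2,.,-1)
state=p2 head=-3 tape=.[.]..0.1.1.1.   (p2,.)→(p0,0,+1)
state=p0 head=-2 tape=.0[.].0.1.1.1.   (p0,.)→(p2,.,-1)
state=p2 head=-3 tape=.[0]..0.1.1.1.   (p2,0)→(p1,0,-1)
state=p1 head=-4 tape=[.]0..0.1.1.1.   (p1,.)→(p1,0,+1)
state=p1 head=-3 tape=0[0]..0.1.1.1.
Cell -3 holds 0 when M halts.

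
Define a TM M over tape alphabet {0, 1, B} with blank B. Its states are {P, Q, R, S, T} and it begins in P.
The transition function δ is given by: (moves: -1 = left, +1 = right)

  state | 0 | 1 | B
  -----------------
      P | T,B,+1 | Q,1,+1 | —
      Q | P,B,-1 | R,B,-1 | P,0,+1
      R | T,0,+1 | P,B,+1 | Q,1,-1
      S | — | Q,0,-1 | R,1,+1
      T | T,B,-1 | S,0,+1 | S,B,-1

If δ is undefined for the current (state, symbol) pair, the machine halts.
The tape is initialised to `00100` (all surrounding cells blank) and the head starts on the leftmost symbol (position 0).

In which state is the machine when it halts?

P | BBB[0]0100B   read 0 → write B, move +1, go to T
T | BBBB[0]100B   read 0 → write B, move -1, go to T
T | BBB[B]B100B   read B → write B, move -1, go to S
S | BB[B]BB100B   read B → write 1, move +1, go to R
R | BB1[B]B100B   read B → write 1, move -1, go to Q
Q | BB[1]1B100B   read 1 → write B, move -1, go to R
R | B[B]B1B100B   read B → write 1, move -1, go to Q
Q | [B]1B1B100B   read B → write 0, move +1, go to P
P | 0[1]B1B100B   read 1 → write 1, move +1, go to Q
Q | 01[B]1B100B   read B → write 0, move +1, go to P
P | 010[1]B100B   read 1 → write 1, move +1, go to Q
Q | 0101[B]100B   read B → write 0, move +1, go to P
P | 01010[1]00B   read 1 → write 1, move +1, go to Q
Q | 010101[0]0B   read 0 → write B, move -1, go to P
P | 01010[1]B0B   read 1 → write 1, move +1, go to Q
Q | 010101[B]0B   read B → write 0, move +1, go to P
P | 0101010[0]B   read 0 → write B, move +1, go to T
T | 0101010B[B]   read B → write B, move -1, go to S
S | 0101010[B]B   read B → write 1, move +1, go to R
R | 01010101[B]   read B → write 1, move -1, go to Q
Q | 0101010[1]1   read 1 → write B, move -1, go to R
R | 010101[0]B1   read 0 → write 0, move +1, go to T
T | 0101010[B]1   read B → write B, move -1, go to S
S | 010101[0]B1
No transition is defined for (S, 0); M halts in state S.

S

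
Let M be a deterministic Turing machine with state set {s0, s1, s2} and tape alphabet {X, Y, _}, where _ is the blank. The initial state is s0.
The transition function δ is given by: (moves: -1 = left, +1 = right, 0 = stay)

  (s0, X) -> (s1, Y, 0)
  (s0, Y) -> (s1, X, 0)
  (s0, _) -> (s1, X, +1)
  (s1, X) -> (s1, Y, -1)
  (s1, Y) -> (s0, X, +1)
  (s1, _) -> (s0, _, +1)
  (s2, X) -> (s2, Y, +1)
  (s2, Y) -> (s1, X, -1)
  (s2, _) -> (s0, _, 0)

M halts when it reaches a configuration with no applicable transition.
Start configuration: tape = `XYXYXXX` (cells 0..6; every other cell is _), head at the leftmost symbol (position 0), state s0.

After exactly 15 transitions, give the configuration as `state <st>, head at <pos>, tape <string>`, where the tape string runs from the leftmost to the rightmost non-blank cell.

state s0, head at 0, tape YYXYXXX

s0 | _[X]YXYXXX   read X → write Y, move 0, go to s1
s1 | _[Y]YXYXXX   read Y → write X, move +1, go to s0
s0 | _X[Y]XYXXX   read Y → write X, move 0, go to s1
s1 | _X[X]XYXXX   read X → write Y, move -1, go to s1
s1 | _[X]YXYXXX   read X → write Y, move -1, go to s1
s1 | [_]YYXYXXX   read _ → write _, move +1, go to s0
s0 | _[Y]YXYXXX   read Y → write X, move 0, go to s1
s1 | _[X]YXYXXX   read X → write Y, move -1, go to s1
s1 | [_]YYXYXXX   read _ → write _, move +1, go to s0
s0 | _[Y]YXYXXX   read Y → write X, move 0, go to s1
s1 | _[X]YXYXXX   read X → write Y, move -1, go to s1
s1 | [_]YYXYXXX   read _ → write _, move +1, go to s0
s0 | _[Y]YXYXXX   read Y → write X, move 0, go to s1
s1 | _[X]YXYXXX   read X → write Y, move -1, go to s1
s1 | [_]YYXYXXX   read _ → write _, move +1, go to s0
s0 | _[Y]YXYXXX
After 15 steps: state s0, head at 0, tape YYXYXXX.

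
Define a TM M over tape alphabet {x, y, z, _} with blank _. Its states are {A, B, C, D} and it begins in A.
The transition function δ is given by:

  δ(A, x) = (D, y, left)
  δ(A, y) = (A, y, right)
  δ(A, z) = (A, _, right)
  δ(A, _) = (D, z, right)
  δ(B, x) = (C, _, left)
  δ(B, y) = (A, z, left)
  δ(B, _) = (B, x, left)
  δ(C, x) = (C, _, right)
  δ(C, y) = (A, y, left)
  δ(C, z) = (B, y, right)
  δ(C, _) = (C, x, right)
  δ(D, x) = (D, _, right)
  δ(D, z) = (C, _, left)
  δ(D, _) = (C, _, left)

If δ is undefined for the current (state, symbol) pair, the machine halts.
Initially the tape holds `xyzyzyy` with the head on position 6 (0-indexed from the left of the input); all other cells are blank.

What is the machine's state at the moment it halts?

state=A head=6 tape=xyzyzy[y]__   (A,y)→(A,y,right)
state=A head=7 tape=xyzyzyy[_]_   (A,_)→(D,z,right)
state=D head=8 tape=xyzyzyyz[_]   (D,_)→(C,_,left)
state=C head=7 tape=xyzyzyy[z]_   (C,z)→(B,y,right)
state=B head=8 tape=xyzyzyyy[_]   (B,_)→(B,x,left)
state=B head=7 tape=xyzyzyy[y]x   (B,y)→(A,z,left)
state=A head=6 tape=xyzyzy[y]zx   (A,y)→(A,y,right)
state=A head=7 tape=xyzyzyy[z]x   (A,z)→(A,_,right)
state=A head=8 tape=xyzyzyy_[x]   (A,x)→(D,y,left)
state=D head=7 tape=xyzyzyy[_]y   (D,_)→(C,_,left)
state=C head=6 tape=xyzyzy[y]_y   (C,y)→(A,y,left)
state=A head=5 tape=xyzyz[y]y_y   (A,y)→(A,y,right)
state=A head=6 tape=xyzyzy[y]_y   (A,y)→(A,y,right)
state=A head=7 tape=xyzyzyy[_]y   (A,_)→(D,z,right)
state=D head=8 tape=xyzyzyyz[y]
No transition is defined for (D, y); M halts in state D.

D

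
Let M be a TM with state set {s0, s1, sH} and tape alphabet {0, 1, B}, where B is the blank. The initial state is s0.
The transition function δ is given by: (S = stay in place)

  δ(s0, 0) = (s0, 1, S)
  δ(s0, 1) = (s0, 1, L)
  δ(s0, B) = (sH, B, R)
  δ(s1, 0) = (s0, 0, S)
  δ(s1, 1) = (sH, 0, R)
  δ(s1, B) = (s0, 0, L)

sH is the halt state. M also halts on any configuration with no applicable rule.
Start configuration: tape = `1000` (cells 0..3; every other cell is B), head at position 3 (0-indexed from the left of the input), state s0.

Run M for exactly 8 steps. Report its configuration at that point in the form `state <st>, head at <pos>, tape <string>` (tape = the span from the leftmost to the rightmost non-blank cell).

state sH, head at 0, tape 1111

s0 | B100[0]   read 0 → write 1, move S, go to s0
s0 | B100[1]   read 1 → write 1, move L, go to s0
s0 | B10[0]1   read 0 → write 1, move S, go to s0
s0 | B10[1]1   read 1 → write 1, move L, go to s0
s0 | B1[0]11   read 0 → write 1, move S, go to s0
s0 | B1[1]11   read 1 → write 1, move L, go to s0
s0 | B[1]111   read 1 → write 1, move L, go to s0
s0 | [B]1111   read B → write B, move R, go to sH
sH | B[1]111
After 8 steps: state sH, head at 0, tape 1111.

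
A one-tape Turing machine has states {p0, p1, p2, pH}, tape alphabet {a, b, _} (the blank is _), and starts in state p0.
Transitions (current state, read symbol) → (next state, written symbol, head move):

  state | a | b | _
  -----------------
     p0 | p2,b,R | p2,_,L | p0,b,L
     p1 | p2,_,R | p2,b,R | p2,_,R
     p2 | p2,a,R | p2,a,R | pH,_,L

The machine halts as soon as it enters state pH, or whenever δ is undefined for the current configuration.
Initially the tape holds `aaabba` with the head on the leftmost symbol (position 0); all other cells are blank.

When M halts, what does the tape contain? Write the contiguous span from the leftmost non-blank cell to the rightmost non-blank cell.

baaaaa

state=p0 head=0 tape=[a]aabba_   (p0,a)→(p2,b,R)
state=p2 head=1 tape=b[a]abba_   (p2,a)→(p2,a,R)
state=p2 head=2 tape=ba[a]bba_   (p2,a)→(p2,a,R)
state=p2 head=3 tape=baa[b]ba_   (p2,b)→(p2,a,R)
state=p2 head=4 tape=baaa[b]a_   (p2,b)→(p2,a,R)
state=p2 head=5 tape=baaaa[a]_   (p2,a)→(p2,a,R)
state=p2 head=6 tape=baaaaa[_]   (p2,_)→(pH,_,L)
state=pH head=5 tape=baaaa[a]_
The non-blank tape span at halt is baaaaa.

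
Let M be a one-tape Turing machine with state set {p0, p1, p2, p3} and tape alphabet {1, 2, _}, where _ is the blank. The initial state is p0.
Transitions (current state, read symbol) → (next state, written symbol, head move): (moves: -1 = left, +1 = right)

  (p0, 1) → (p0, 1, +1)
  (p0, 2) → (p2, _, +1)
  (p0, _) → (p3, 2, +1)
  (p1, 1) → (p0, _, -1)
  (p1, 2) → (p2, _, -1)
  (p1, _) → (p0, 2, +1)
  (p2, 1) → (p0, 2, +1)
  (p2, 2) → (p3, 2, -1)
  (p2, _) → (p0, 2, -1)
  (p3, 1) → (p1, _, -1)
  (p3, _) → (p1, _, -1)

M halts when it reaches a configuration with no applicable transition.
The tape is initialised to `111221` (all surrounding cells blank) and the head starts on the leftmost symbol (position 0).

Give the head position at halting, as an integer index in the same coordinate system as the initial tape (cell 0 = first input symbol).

1

state=p0 head=0 tape=_[1]11221   (p0,1)→(p0,1,+1)
state=p0 head=1 tape=_1[1]1221   (p0,1)→(p0,1,+1)
state=p0 head=2 tape=_11[1]221   (p0,1)→(p0,1,+1)
state=p0 head=3 tape=_111[2]21   (p0,2)→(p2,_,+1)
state=p2 head=4 tape=_111_[2]1   (p2,2)→(p3,2,-1)
state=p3 head=3 tape=_111[_]21   (p3,_)→(p1,_,-1)
state=p1 head=2 tape=_11[1]_21   (p1,1)→(p0,_,-1)
state=p0 head=1 tape=_1[1]__21   (p0,1)→(p0,1,+1)
state=p0 head=2 tape=_11[_]_21   (p0,_)→(p3,2,+1)
state=p3 head=3 tape=_112[_]21   (p3,_)→(p1,_,-1)
state=p1 head=2 tape=_11[2]_21   (p1,2)→(p2,_,-1)
state=p2 head=1 tape=_1[1]__21   (p2,1)→(p0,2,+1)
state=p0 head=2 tape=_12[_]_21   (p0,_)→(p3,2,+1)
state=p3 head=3 tape=_122[_]21   (p3,_)→(p1,_,-1)
state=p1 head=2 tape=_12[2]_21   (p1,2)→(p2,_,-1)
state=p2 head=1 tape=_1[2]__21   (p2,2)→(p3,2,-1)
state=p3 head=0 tape=_[1]2__21   (p3,1)→(p1,_,-1)
state=p1 head=-1 tape=[_]_2__21   (p1,_)→(p0,2,+1)
state=p0 head=0 tape=2[_]2__21   (p0,_)→(p3,2,+1)
state=p3 head=1 tape=22[2]__21
At halt the head is at cell 1.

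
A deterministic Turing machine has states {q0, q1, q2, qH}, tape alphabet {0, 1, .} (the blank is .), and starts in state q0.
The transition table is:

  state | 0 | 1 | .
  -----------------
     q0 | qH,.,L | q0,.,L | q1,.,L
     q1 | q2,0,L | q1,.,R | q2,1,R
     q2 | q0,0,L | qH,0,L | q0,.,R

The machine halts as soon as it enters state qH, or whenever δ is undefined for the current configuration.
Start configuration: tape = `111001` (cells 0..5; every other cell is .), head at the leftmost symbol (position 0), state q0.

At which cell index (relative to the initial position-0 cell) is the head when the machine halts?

2

q0 | ..[1]11001   read 1 → write ., move L, go to q0
q0 | .[.].11001   read . → write ., move L, go to q1
q1 | [.]..11001   read . → write 1, move R, go to q2
q2 | 1[.].11001   read . → write ., move R, go to q0
q0 | 1.[.]11001   read . → write ., move L, go to q1
q1 | 1[.].11001   read . → write 1, move R, go to q2
q2 | 11[.]11001   read . → write ., move R, go to q0
q0 | 11.[1]1001   read 1 → write ., move L, go to q0
q0 | 11[.].1001   read . → write ., move L, go to q1
q1 | 1[1]..1001   read 1 → write ., move R, go to q1
q1 | 1.[.].1001   read . → write 1, move R, go to q2
q2 | 1.1[.]1001   read . → write ., move R, go to q0
q0 | 1.1.[1]001   read 1 → write ., move L, go to q0
q0 | 1.1[.].001   read . → write ., move L, go to q1
q1 | 1.[1]..001   read 1 → write ., move R, go to q1
q1 | 1..[.].001   read . → write 1, move R, go to q2
q2 | 1..1[.]001   read . → write ., move R, go to q0
q0 | 1..1.[0]01   read 0 → write ., move L, go to qH
qH | 1..1[.].01
At halt the head is at cell 2.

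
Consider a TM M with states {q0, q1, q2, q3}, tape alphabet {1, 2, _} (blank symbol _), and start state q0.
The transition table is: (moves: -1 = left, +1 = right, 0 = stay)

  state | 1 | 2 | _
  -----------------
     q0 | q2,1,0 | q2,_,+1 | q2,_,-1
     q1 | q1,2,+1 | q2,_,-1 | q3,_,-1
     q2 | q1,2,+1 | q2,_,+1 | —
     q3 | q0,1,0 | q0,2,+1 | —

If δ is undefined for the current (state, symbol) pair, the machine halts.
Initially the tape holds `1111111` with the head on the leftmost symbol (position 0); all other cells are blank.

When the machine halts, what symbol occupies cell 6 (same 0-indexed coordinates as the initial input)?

_

q0 | [1]111111_   read 1 → write 1, move 0, go to q2
q2 | [1]111111_   read 1 → write 2, move +1, go to q1
q1 | 2[1]11111_   read 1 → write 2, move +1, go to q1
q1 | 22[1]1111_   read 1 → write 2, move +1, go to q1
q1 | 222[1]111_   read 1 → write 2, move +1, go to q1
q1 | 2222[1]11_   read 1 → write 2, move +1, go to q1
q1 | 22222[1]1_   read 1 → write 2, move +1, go to q1
q1 | 222222[1]_   read 1 → write 2, move +1, go to q1
q1 | 2222222[_]   read _ → write _, move -1, go to q3
q3 | 222222[2]_   read 2 → write 2, move +1, go to q0
q0 | 2222222[_]   read _ → write _, move -1, go to q2
q2 | 222222[2]_   read 2 → write _, move +1, go to q2
q2 | 222222_[_]
Cell 6 holds _ when M halts.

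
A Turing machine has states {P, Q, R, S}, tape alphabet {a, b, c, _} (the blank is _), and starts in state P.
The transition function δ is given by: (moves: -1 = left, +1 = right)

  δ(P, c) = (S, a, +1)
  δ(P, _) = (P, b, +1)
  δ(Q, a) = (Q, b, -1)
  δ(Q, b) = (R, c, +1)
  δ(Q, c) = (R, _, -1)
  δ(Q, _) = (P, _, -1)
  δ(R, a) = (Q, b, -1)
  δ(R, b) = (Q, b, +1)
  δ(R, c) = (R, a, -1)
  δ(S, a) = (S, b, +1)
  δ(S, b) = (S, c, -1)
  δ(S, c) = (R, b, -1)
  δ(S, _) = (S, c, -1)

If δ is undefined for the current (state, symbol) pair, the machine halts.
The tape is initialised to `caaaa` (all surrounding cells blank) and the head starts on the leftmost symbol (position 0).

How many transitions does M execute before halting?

P | [c]aaaa_   read c → write a, move +1, go to S
S | a[a]aaa_   read a → write b, move +1, go to S
S | ab[a]aa_   read a → write b, move +1, go to S
S | abb[a]a_   read a → write b, move +1, go to S
S | abbb[a]_   read a → write b, move +1, go to S
S | abbbb[_]   read _ → write c, move -1, go to S
S | abbb[b]c   read b → write c, move -1, go to S
S | abb[b]cc   read b → write c, move -1, go to S
S | ab[b]ccc   read b → write c, move -1, go to S
S | a[b]cccc   read b → write c, move -1, go to S
S | [a]ccccc   read a → write b, move +1, go to S
S | b[c]cccc   read c → write b, move -1, go to R
R | [b]bcccc   read b → write b, move +1, go to Q
Q | b[b]cccc   read b → write c, move +1, go to R
R | bc[c]ccc   read c → write a, move -1, go to R
R | b[c]accc   read c → write a, move -1, go to R
R | [b]aaccc   read b → write b, move +1, go to Q
Q | b[a]accc   read a → write b, move -1, go to Q
Q | [b]baccc   read b → write c, move +1, go to R
R | c[b]accc   read b → write b, move +1, go to Q
Q | cb[a]ccc   read a → write b, move -1, go to Q
Q | c[b]bccc   read b → write c, move +1, go to R
R | cc[b]ccc   read b → write b, move +1, go to Q
Q | ccb[c]cc   read c → write _, move -1, go to R
R | cc[b]_cc   read b → write b, move +1, go to Q
Q | ccb[_]cc   read _ → write _, move -1, go to P
P | cc[b]_cc
M halts after 26 transitions.

26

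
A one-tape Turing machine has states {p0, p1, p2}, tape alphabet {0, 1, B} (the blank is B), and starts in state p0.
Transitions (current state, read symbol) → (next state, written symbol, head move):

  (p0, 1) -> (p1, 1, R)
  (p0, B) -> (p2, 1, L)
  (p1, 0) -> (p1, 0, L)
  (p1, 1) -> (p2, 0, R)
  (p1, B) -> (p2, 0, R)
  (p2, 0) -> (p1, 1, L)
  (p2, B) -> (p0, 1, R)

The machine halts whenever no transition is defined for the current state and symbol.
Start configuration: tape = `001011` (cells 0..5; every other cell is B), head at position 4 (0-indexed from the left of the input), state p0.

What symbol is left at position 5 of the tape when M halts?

0

state=p0 head=4 tape=0010[1]1BB   (p0,1)→(p1,1,R)
state=p1 head=5 tape=00101[1]BB   (p1,1)→(p2,0,R)
state=p2 head=6 tape=001010[B]B   (p2,B)→(p0,1,R)
state=p0 head=7 tape=0010101[B]   (p0,B)→(p2,1,L)
state=p2 head=6 tape=001010[1]1
Cell 5 holds 0 when M halts.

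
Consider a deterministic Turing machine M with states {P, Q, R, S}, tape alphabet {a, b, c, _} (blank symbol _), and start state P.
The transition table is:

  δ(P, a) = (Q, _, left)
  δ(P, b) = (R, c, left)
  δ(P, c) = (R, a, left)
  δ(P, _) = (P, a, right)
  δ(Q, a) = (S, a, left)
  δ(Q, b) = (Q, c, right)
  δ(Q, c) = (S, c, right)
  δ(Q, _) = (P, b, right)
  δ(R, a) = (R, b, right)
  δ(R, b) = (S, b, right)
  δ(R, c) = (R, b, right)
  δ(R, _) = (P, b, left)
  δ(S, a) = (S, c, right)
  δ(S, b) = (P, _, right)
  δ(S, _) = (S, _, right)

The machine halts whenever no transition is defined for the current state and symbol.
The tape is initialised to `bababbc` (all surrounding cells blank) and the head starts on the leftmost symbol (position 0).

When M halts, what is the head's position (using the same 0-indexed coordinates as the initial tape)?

6

P | __[b]ababbc_   read b → write c, move left, go to R
R | _[_]cababbc_   read _ → write b, move left, go to P
P | [_]bcababbc_   read _ → write a, move right, go to P
P | a[b]cababbc_   read b → write c, move left, go to R
R | [a]ccababbc_   read a → write b, move right, go to R
R | b[c]cababbc_   read c → write b, move right, go to R
R | bb[c]ababbc_   read c → write b, move right, go to R
R | bbb[a]babbc_   read a → write b, move right, go to R
R | bbbb[b]abbc_   read b → write b, move right, go to S
S | bbbbb[a]bbc_   read a → write c, move right, go to S
S | bbbbbc[b]bc_   read b → write _, move right, go to P
P | bbbbbc_[b]c_   read b → write c, move left, go to R
R | bbbbbc[_]cc_   read _ → write b, move left, go to P
P | bbbbb[c]bcc_   read c → write a, move left, go to R
R | bbbb[b]abcc_   read b → write b, move right, go to S
S | bbbbb[a]bcc_   read a → write c, move right, go to S
S | bbbbbc[b]cc_   read b → write _, move right, go to P
P | bbbbbc_[c]c_   read c → write a, move left, go to R
R | bbbbbc[_]ac_   read _ → write b, move left, go to P
P | bbbbb[c]bac_   read c → write a, move left, go to R
R | bbbb[b]abac_   read b → write b, move right, go to S
S | bbbbb[a]bac_   read a → write c, move right, go to S
S | bbbbbc[b]ac_   read b → write _, move right, go to P
P | bbbbbc_[a]c_   read a → write _, move left, go to Q
Q | bbbbbc[_]_c_   read _ → write b, move right, go to P
P | bbbbbcb[_]c_   read _ → write a, move right, go to P
P | bbbbbcba[c]_   read c → write a, move left, go to R
R | bbbbbcb[a]a_   read a → write b, move right, go to R
R | bbbbbcbb[a]_   read a → write b, move right, go to R
R | bbbbbcbbb[_]   read _ → write b, move left, go to P
P | bbbbbcbb[b]b   read b → write c, move left, go to R
R | bbbbbcb[b]cb   read b → write b, move right, go to S
S | bbbbbcbb[c]b
At halt the head is at cell 6.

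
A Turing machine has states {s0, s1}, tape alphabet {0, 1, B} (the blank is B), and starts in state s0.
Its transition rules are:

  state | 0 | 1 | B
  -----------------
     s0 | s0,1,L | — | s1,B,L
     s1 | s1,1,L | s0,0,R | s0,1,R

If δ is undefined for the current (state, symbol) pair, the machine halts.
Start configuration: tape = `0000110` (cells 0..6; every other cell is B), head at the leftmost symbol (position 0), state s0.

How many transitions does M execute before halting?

state=s0 head=0 tape=BBB[0]000110   (s0,0)→(s0,1,L)
state=s0 head=-1 tape=BB[B]1000110   (s0,B)→(s1,B,L)
state=s1 head=-2 tape=B[B]B1000110   (s1,B)→(s0,1,R)
state=s0 head=-1 tape=B1[B]1000110   (s0,B)→(s1,B,L)
state=s1 head=-2 tape=B[1]B1000110   (s1,1)→(s0,0,R)
state=s0 head=-1 tape=B0[B]1000110   (s0,B)→(s1,B,L)
state=s1 head=-2 tape=B[0]B1000110   (s1,0)→(s1,1,L)
state=s1 head=-3 tape=[B]1B1000110   (s1,B)→(s0,1,R)
state=s0 head=-2 tape=1[1]B1000110
M halts after 8 transitions.

8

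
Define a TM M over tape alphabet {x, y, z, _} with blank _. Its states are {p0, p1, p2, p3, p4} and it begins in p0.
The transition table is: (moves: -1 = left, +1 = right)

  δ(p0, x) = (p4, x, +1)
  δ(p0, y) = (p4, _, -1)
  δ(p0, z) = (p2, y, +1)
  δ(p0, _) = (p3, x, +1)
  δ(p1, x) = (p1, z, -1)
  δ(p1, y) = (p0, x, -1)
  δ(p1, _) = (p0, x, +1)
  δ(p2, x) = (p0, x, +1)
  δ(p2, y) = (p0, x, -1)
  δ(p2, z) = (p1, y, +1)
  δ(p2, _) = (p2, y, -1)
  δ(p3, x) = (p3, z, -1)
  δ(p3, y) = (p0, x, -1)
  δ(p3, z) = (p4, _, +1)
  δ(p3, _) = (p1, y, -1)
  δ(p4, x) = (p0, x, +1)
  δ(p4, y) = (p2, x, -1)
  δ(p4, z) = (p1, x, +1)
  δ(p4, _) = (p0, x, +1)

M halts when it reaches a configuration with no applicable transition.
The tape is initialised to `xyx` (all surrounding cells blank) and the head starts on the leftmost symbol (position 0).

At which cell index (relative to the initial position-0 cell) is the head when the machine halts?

2

p0 | _[x]yx__   read x → write x, move +1, go to p4
p4 | _x[y]x__   read y → write x, move -1, go to p2
p2 | _[x]xx__   read x → write x, move +1, go to p0
p0 | _x[x]x__   read x → write x, move +1, go to p4
p4 | _xx[x]__   read x → write x, move +1, go to p0
p0 | _xxx[_]_   read _ → write x, move +1, go to p3
p3 | _xxxx[_]   read _ → write y, move -1, go to p1
p1 | _xxx[x]y   read x → write z, move -1, go to p1
p1 | _xx[x]zy   read x → write z, move -1, go to p1
p1 | _x[x]zzy   read x → write z, move -1, go to p1
p1 | _[x]zzzy   read x → write z, move -1, go to p1
p1 | [_]zzzzy   read _ → write x, move +1, go to p0
p0 | x[z]zzzy   read z → write y, move +1, go to p2
p2 | xy[z]zzy   read z → write y, move +1, go to p1
p1 | xyy[z]zy
At halt the head is at cell 2.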